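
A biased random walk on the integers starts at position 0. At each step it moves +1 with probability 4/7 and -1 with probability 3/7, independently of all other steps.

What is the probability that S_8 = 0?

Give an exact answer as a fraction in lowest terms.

Answer: 207360/823543

Derivation:
To be at 0 after 8 steps: need exactly 4 steps of +1 and 4 of -1.
Number of such sequences: C(8,4) = 70
Each has probability (4/7)^4 · (3/7)^4 = 20736/5764801
P = 70 · 20736/5764801 = 207360/823543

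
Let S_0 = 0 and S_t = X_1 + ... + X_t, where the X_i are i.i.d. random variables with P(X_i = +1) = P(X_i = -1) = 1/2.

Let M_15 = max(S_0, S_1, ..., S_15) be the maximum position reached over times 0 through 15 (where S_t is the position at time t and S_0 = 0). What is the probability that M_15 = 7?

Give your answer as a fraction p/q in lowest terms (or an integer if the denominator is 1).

Answer: 1365/32768

Derivation:
Let M_15 = max(S_0,...,S_15). Use the reflection principle: for j ≥ 1, #{paths with M_15 ≥ j} = #{S_15 ≥ j} + #{S_15 ≥ j+1}.
By reflection, #{M_15 ≥ 7} = #{S_15 ≥ 7} + #{S_15 ≥ 8} = 1941 + 576 = 2517.
#{M_15 ≥ 8} = #{S_15 ≥ 8} + #{S_15 ≥ 9} = 576 + 576 = 1152.
#{M_15 = 7} = 2517 - 1152 = 1365.
P(M_15 = 7) = 1365/32768 = 1365/32768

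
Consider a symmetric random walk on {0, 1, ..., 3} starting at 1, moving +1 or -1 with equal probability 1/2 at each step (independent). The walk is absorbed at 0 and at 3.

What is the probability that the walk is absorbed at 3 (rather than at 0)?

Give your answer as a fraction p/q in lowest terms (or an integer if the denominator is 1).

Symmetric walk (p = 1/2): the harmonic-function argument gives P(hit 3 before 0 | start at 1) = a/N.
P = 1/3 = 1/3

Answer: 1/3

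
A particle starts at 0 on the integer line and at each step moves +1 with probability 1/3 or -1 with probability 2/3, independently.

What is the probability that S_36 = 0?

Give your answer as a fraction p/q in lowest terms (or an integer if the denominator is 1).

Answer: 792997422694400/50031545098999707

Derivation:
To be at 0 after 36 steps: need exactly 18 steps of +1 and 18 of -1.
Number of such sequences: C(36,18) = 9075135300
Each has probability (1/3)^18 · (2/3)^18 = 262144/150094635296999121
P = 9075135300 · 262144/150094635296999121 = 792997422694400/50031545098999707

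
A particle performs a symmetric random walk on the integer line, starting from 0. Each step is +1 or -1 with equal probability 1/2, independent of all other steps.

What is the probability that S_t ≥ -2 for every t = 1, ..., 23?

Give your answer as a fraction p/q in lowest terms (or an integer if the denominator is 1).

Answer: 1924111/4194304

Derivation:
Let f(t,s) = #length-t paths at position s with S_1..S_t all ≥ -2.
f(t,s) = f(t-1,s-1) + f(t-1,s+1) for s ≥ -2; f(t,s) = 0 for s < -2.
t=0: f(0,0)=1
t=1: f(1,-1)=1 f(1,1)=1
t=2: f(2,-2)=1 f(2,0)=2 f(2,2)=1
t=3: f(3,-1)=3 f(3,1)=3 f(3,3)=1
t=4: f(4,-2)=3 f(4,0)=6 f(4,2)=4 f(4,4)=1
t=5: f(5,-1)=9 f(5,1)=10 f(5,3)=5 f(5,5)=1
t=6: f(6,-2)=9 f(6,0)=19 f(6,2)=15 f(6,4)=6 f(6,6)=1
t=7: f(7,-1)=28 f(7,1)=34 f(7,3)=21 f(7,5)=7 f(7,7)=1
t=8: f(8,-2)=28 f(8,0)=62 f(8,2)=55 f(8,4)=28 f(8,6)=8 f(8,8)=1
t=9: f(9,-1)=90 f(9,1)=117 f(9,3)=83 f(9,5)=36 f(9,7)=9 f(9,9)=1
t=10: f(10,-2)=90 f(10,0)=207 f(10,2)=200 f(10,4)=119 f(10,6)=45 f(10,8)=10 f(10,10)=1
t=11: f(11,-1)=297 f(11,1)=407 f(11,3)=319 f(11,5)=164 f(11,7)=55 f(11,9)=11 f(11,11)=1
t=12: f(12,-2)=297 f(12,0)=704 f(12,2)=726 f(12,4)=483 f(12,6)=219 f(12,8)=66 f(12,10)=12 f(12,12)=1
t=13: f(13,-1)=1001 f(13,1)=1430 f(13,3)=1209 f(13,5)=702 f(13,7)=285 f(13,9)=78 f(13,11)=13 f(13,13)=1
t=14: f(14,-2)=1001 f(14,0)=2431 f(14,2)=2639 f(14,4)=1911 f(14,6)=987 f(14,8)=363 f(14,10)=91 f(14,12)=14 f(14,14)=1
t=15: f(15,-1)=3432 f(15,1)=5070 f(15,3)=4550 f(15,5)=2898 f(15,7)=1350 f(15,9)=454 f(15,11)=105 f(15,13)=15 f(15,15)=1
t=16: f(16,-2)=3432 f(16,0)=8502 f(16,2)=9620 f(16,4)=7448 f(16,6)=4248 f(16,8)=1804 f(16,10)=559 f(16,12)=120 f(16,14)=16 f(16,16)=1
t=17: f(17,-1)=11934 f(17,1)=18122 f(17,3)=17068 f(17,5)=11696 f(17,7)=6052 f(17,9)=2363 f(17,11)=679 f(17,13)=136 f(17,15)=17 f(17,17)=1
t=18: f(18,-2)=11934 f(18,0)=30056 f(18,2)=35190 f(18,4)=28764 f(18,6)=17748 f(18,8)=8415 f(18,10)=3042 f(18,12)=815 f(18,14)=153 f(18,16)=18 f(18,18)=1
t=19: f(19,-1)=41990 f(19,1)=65246 f(19,3)=63954 f(19,5)=46512 f(19,7)=26163 f(19,9)=11457 f(19,11)=3857 f(19,13)=968 f(19,15)=171 f(19,17)=19 f(19,19)=1
t=20: f(20,-2)=41990 f(20,0)=107236 f(20,2)=129200 f(20,4)=110466 f(20,6)=72675 f(20,8)=37620 f(20,10)=15314 f(20,12)=4825 f(20,14)=1139 f(20,16)=190 f(20,18)=20 f(20,20)=1
t=21: f(21,-1)=149226 f(21,1)=236436 f(21,3)=239666 f(21,5)=183141 f(21,7)=110295 f(21,9)=52934 f(21,11)=20139 f(21,13)=5964 f(21,15)=1329 f(21,17)=210 f(21,19)=21 f(21,21)=1
t=22: f(22,-2)=149226 f(22,0)=385662 f(22,2)=476102 f(22,4)=422807 f(22,6)=293436 f(22,8)=163229 f(22,10)=73073 f(22,12)=26103 f(22,14)=7293 f(22,16)=1539 f(22,18)=231 f(22,20)=22 f(22,22)=1
t=23: f(23,-1)=534888 f(23,1)=861764 f(23,3)=898909 f(23,5)=716243 f(23,7)=456665 f(23,9)=236302 f(23,11)=99176 f(23,13)=33396 f(23,15)=8832 f(23,17)=1770 f(23,19)=253 f(23,21)=23 f(23,23)=1
Σ_s f(23,s) = 3848222
P = 3848222/8388608 = 1924111/4194304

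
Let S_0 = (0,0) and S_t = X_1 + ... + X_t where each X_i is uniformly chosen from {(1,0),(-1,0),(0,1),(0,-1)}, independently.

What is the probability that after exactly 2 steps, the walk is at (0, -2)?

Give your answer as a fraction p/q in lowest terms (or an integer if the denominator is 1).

Answer: 1/16

Derivation:
Let h be the number of horizontal steps (so 2-h are vertical). To end at (0,-2) need (h+0)/2 right-steps and ((2-h)-2)/2 up-steps.
Sum over h with 0 ≤ h ≤ 0, h ≡ 0 (mod 2), 2-h ≡ 0 (mod 2):
h=0: C(2,0)·C(0,0)·C(2,0) = 1·1·1 = 1
Total favorable: 1
Total paths: 4^2 = 16
P = 1/16 = 1/16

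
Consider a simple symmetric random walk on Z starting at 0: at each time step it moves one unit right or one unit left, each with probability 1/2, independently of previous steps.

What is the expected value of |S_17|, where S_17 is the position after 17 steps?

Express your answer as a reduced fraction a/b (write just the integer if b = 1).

S_17 takes values m ≡ 1 (mod 2) with |m| ≤ 17; P(S_17=m) = C(17,(17+m)/2)/2^17.
Total paths: 2^17 = 131072
Distribution: P(S=-17)=1/131072, P(S=-15)=17/131072, P(S=-13)=136/131072, P(S=-11)=680/131072, P(S=-9)=2380/131072, P(S=-7)=6188/131072, P(S=-5)=12376/131072, P(S=-3)=19448/131072, P(S=-1)=24310/131072, P(S=1)=24310/131072, P(S=3)=19448/131072, P(S=5)=12376/131072, P(S=7)=6188/131072, P(S=9)=2380/131072, P(S=11)=680/131072, P(S=13)=136/131072, P(S=15)=17/131072, P(S=17)=1/131072
E[|S_17|] = Σ_m |m|·P(S_17=m) = 437580/131072 = 109395/32768

Answer: 109395/32768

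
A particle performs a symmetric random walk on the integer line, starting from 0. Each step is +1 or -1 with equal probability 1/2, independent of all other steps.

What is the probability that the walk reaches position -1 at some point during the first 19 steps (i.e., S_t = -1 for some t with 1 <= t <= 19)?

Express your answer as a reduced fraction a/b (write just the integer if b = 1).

Count via complement. Let g(t,s) = #length-t paths at position s with S_1..S_t all ≠ -1.
g(t,s) = g(t-1,s-1) + g(t-1,s+1) for s ≠ -1; g(t,-1) = 0.
t=0: g(0,0)=1
t=1: g(1,1)=1
t=2: g(2,0)=1 g(2,2)=1
t=3: g(3,1)=2 g(3,3)=1
t=4: g(4,0)=2 g(4,2)=3 g(4,4)=1
t=5: g(5,1)=5 g(5,3)=4 g(5,5)=1
t=6: g(6,0)=5 g(6,2)=9 g(6,4)=5 g(6,6)=1
t=7: g(7,1)=14 g(7,3)=14 g(7,5)=6 g(7,7)=1
t=8: g(8,0)=14 g(8,2)=28 g(8,4)=20 g(8,6)=7 g(8,8)=1
t=9: g(9,1)=42 g(9,3)=48 g(9,5)=27 g(9,7)=8 g(9,9)=1
t=10: g(10,0)=42 g(10,2)=90 g(10,4)=75 g(10,6)=35 g(10,8)=9 g(10,10)=1
t=11: g(11,1)=132 g(11,3)=165 g(11,5)=110 g(11,7)=44 g(11,9)=10 g(11,11)=1
t=12: g(12,0)=132 g(12,2)=297 g(12,4)=275 g(12,6)=154 g(12,8)=54 g(12,10)=11 g(12,12)=1
t=13: g(13,1)=429 g(13,3)=572 g(13,5)=429 g(13,7)=208 g(13,9)=65 g(13,11)=12 g(13,13)=1
t=14: g(14,0)=429 g(14,2)=1001 g(14,4)=1001 g(14,6)=637 g(14,8)=273 g(14,10)=77 g(14,12)=13 g(14,14)=1
t=15: g(15,1)=1430 g(15,3)=2002 g(15,5)=1638 g(15,7)=910 g(15,9)=350 g(15,11)=90 g(15,13)=14 g(15,15)=1
t=16: g(16,0)=1430 g(16,2)=3432 g(16,4)=3640 g(16,6)=2548 g(16,8)=1260 g(16,10)=440 g(16,12)=104 g(16,14)=15 g(16,16)=1
t=17: g(17,1)=4862 g(17,3)=7072 g(17,5)=6188 g(17,7)=3808 g(17,9)=1700 g(17,11)=544 g(17,13)=119 g(17,15)=16 g(17,17)=1
t=18: g(18,0)=4862 g(18,2)=11934 g(18,4)=13260 g(18,6)=9996 g(18,8)=5508 g(18,10)=2244 g(18,12)=663 g(18,14)=135 g(18,16)=17 g(18,18)=1
t=19: g(19,1)=16796 g(19,3)=25194 g(19,5)=23256 g(19,7)=15504 g(19,9)=7752 g(19,11)=2907 g(19,13)=798 g(19,15)=152 g(19,17)=18 g(19,19)=1
Paths never hitting -1: Σ_s g(19,s) = 92378
Paths hitting -1: 2^19 - 92378 = 431910
P = 431910/524288 = 215955/262144

Answer: 215955/262144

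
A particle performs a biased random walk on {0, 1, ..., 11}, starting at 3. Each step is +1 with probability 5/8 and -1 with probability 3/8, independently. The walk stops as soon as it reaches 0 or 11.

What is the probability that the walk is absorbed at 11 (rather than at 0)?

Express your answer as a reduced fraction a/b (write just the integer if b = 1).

Answer: 19140625/24325489

Derivation:
Biased walk: p = 5/8, q = 3/8, r = q/p = 3/5
Gambler's ruin: P(hit 11 before 0 | start at 3) = (1 - r^a)/(1 - r^N)
r^3 = 27/125; r^11 = 177147/48828125
P = (1 - 27/125) / (1 - 177147/48828125) = 98/125 / 48650978/48828125 = 19140625/24325489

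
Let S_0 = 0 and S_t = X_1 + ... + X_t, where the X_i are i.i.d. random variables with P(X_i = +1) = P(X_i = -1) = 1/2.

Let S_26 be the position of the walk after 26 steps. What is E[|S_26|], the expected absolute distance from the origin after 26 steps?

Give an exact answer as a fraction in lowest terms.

Answer: 16900975/4194304

Derivation:
S_26 takes values m ≡ 0 (mod 2) with |m| ≤ 26; P(S_26=m) = C(26,(26+m)/2)/2^26.
Total paths: 2^26 = 67108864
Distribution: P(S=-26)=1/67108864, P(S=-24)=26/67108864, P(S=-22)=325/67108864, P(S=-20)=2600/67108864, P(S=-18)=14950/67108864, P(S=-16)=65780/67108864, P(S=-14)=230230/67108864, P(S=-12)=657800/67108864, P(S=-10)=1562275/67108864, P(S=-8)=3124550/67108864, P(S=-6)=5311735/67108864, P(S=-4)=7726160/67108864, P(S=-2)=9657700/67108864, P(S=0)=10400600/67108864, P(S=2)=9657700/67108864, P(S=4)=7726160/67108864, P(S=6)=5311735/67108864, P(S=8)=3124550/67108864, P(S=10)=1562275/67108864, P(S=12)=657800/67108864, P(S=14)=230230/67108864, P(S=16)=65780/67108864, P(S=18)=14950/67108864, P(S=20)=2600/67108864, P(S=22)=325/67108864, P(S=24)=26/67108864, P(S=26)=1/67108864
E[|S_26|] = Σ_m |m|·P(S_26=m) = 270415600/67108864 = 16900975/4194304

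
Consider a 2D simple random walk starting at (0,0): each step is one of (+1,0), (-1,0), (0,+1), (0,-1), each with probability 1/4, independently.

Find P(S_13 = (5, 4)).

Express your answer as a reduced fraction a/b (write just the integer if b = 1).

Answer: 16731/8388608

Derivation:
Let h be the number of horizontal steps (so 13-h are vertical). To end at (5,4) need (h+5)/2 right-steps and ((13-h)+4)/2 up-steps.
Sum over h with 5 ≤ h ≤ 9, h ≡ 1 (mod 2), 13-h ≡ 0 (mod 2):
h=5: C(13,5)·C(5,5)·C(8,6) = 1287·1·28 = 36036
h=7: C(13,7)·C(7,6)·C(6,5) = 1716·7·6 = 72072
h=9: C(13,9)·C(9,7)·C(4,4) = 715·36·1 = 25740
Total favorable: 133848
Total paths: 4^13 = 67108864
P = 133848/67108864 = 16731/8388608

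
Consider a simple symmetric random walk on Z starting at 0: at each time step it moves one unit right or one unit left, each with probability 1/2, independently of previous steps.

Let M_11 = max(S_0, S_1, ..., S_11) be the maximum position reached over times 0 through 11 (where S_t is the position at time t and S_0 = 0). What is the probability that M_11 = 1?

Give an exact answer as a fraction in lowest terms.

Let M_11 = max(S_0,...,S_11). Use the reflection principle: for j ≥ 1, #{paths with M_11 ≥ j} = #{S_11 ≥ j} + #{S_11 ≥ j+1}.
By reflection, #{M_11 ≥ 1} = #{S_11 ≥ 1} + #{S_11 ≥ 2} = 1024 + 562 = 1586.
#{M_11 ≥ 2} = #{S_11 ≥ 2} + #{S_11 ≥ 3} = 562 + 562 = 1124.
#{M_11 = 1} = 1586 - 1124 = 462.
P(M_11 = 1) = 462/2048 = 231/1024

Answer: 231/1024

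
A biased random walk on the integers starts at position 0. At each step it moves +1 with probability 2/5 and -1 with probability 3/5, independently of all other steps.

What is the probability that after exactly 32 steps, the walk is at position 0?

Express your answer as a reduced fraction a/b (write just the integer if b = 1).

Answer: 339142768681303277568/4656612873077392578125

Derivation:
To be at 0 after 32 steps: need exactly 16 steps of +1 and 16 of -1.
Number of such sequences: C(32,16) = 601080390
Each has probability (2/5)^16 · (3/5)^16 = 2821109907456/23283064365386962890625
P = 601080390 · 2821109907456/23283064365386962890625 = 339142768681303277568/4656612873077392578125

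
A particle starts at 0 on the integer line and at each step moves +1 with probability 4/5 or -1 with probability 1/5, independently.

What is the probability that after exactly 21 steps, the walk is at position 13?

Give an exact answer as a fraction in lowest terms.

To reach position 13 after 21 steps: need 17 steps of +1 and 4 steps of -1.
Number of such sequences: C(21,17) = 5985
Each has probability (4/5)^17 · (1/5)^4 = 17179869184/476837158203125
P = 5985 · 17179869184/476837158203125 = 20564303413248/95367431640625

Answer: 20564303413248/95367431640625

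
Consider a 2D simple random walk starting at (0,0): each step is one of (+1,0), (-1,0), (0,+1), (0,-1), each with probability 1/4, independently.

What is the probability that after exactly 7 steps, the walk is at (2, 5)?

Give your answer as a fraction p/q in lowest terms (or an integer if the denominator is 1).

Answer: 21/16384

Derivation:
Let h be the number of horizontal steps (so 7-h are vertical). To end at (2,5) need (h+2)/2 right-steps and ((7-h)+5)/2 up-steps.
Sum over h with 2 ≤ h ≤ 2, h ≡ 0 (mod 2), 7-h ≡ 1 (mod 2):
h=2: C(7,2)·C(2,2)·C(5,5) = 21·1·1 = 21
Total favorable: 21
Total paths: 4^7 = 16384
P = 21/16384 = 21/16384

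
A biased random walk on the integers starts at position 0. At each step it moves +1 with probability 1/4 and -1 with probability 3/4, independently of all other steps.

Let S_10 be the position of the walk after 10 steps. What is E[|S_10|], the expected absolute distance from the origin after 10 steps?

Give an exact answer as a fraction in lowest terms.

S_10 takes values m ≡ 0 (mod 2) with |m| ≤ 10; P(S_10=m) = C(10,(10+m)/2) · (1/4)^((10+m)/2) · (3/4)^((10-m)/2).
Distribution: P(S=-10)=59049/1048576, P(S=-8)=98415/524288, P(S=-6)=295245/1048576, P(S=-4)=32805/131072, P(S=-2)=76545/524288, P(S=0)=15309/262144, P(S=2)=8505/524288, P(S=4)=405/131072, P(S=6)=405/1048576, P(S=8)=15/524288, P(S=10)=1/1048576
E[|S_10|] = Σ_m |m|·P(S_10=m) = 667775/131072

Answer: 667775/131072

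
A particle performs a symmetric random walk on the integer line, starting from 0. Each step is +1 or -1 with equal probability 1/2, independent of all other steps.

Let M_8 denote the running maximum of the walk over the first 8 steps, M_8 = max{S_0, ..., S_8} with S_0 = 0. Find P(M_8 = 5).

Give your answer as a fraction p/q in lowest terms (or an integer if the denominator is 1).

Let M_8 = max(S_0,...,S_8). Use the reflection principle: for j ≥ 1, #{paths with M_8 ≥ j} = #{S_8 ≥ j} + #{S_8 ≥ j+1}.
By reflection, #{M_8 ≥ 5} = #{S_8 ≥ 5} + #{S_8 ≥ 6} = 9 + 9 = 18.
#{M_8 ≥ 6} = #{S_8 ≥ 6} + #{S_8 ≥ 7} = 9 + 1 = 10.
#{M_8 = 5} = 18 - 10 = 8.
P(M_8 = 5) = 8/256 = 1/32

Answer: 1/32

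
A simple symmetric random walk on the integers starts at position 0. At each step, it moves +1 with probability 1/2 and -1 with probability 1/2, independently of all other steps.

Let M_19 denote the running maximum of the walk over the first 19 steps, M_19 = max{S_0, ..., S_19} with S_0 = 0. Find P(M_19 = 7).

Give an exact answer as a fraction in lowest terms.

Answer: 6783/131072

Derivation:
Let M_19 = max(S_0,...,S_19). Use the reflection principle: for j ≥ 1, #{paths with M_19 ≥ j} = #{S_19 ≥ j} + #{S_19 ≥ j+1}.
By reflection, #{M_19 ≥ 7} = #{S_19 ≥ 7} + #{S_19 ≥ 8} = 43796 + 16664 = 60460.
#{M_19 ≥ 8} = #{S_19 ≥ 8} + #{S_19 ≥ 9} = 16664 + 16664 = 33328.
#{M_19 = 7} = 60460 - 33328 = 27132.
P(M_19 = 7) = 27132/524288 = 6783/131072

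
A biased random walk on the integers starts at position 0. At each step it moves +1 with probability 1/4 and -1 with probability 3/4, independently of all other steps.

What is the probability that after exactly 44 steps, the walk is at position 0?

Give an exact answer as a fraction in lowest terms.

To be at 0 after 44 steps: need exactly 22 steps of +1 and 22 of -1.
Number of such sequences: C(44,22) = 2104098963720
Each has probability (1/4)^22 · (3/4)^22 = 31381059609/309485009821345068724781056
P = 2104098963720 · 31381059609/309485009821345068724781056 = 8253606875466556048185/38685626227668133590597632

Answer: 8253606875466556048185/38685626227668133590597632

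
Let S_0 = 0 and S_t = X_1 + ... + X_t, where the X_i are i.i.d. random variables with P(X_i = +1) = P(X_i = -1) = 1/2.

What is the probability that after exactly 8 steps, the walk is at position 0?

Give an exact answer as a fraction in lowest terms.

To return to 0 after 8 steps: need exactly 4 steps of +1 and 4 of -1.
Favorable paths: C(8,4) = 70
Total paths: 2^8 = 256
P = 70/256 = 35/128

Answer: 35/128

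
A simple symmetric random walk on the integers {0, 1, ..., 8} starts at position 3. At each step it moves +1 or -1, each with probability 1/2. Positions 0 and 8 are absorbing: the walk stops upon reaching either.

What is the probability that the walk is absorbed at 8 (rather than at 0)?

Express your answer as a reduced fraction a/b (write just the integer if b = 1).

Symmetric walk (p = 1/2): the harmonic-function argument gives P(hit 8 before 0 | start at 3) = a/N.
P = 3/8 = 3/8

Answer: 3/8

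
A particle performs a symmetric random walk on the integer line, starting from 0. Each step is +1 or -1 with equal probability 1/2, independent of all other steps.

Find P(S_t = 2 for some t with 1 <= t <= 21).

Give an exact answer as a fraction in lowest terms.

Answer: 173965/262144

Derivation:
Count via complement. Let g(t,s) = #length-t paths at position s with S_1..S_t all ≠ 2.
g(t,s) = g(t-1,s-1) + g(t-1,s+1) for s ≠ 2; g(t,2) = 0.
t=0: g(0,0)=1
t=1: g(1,-1)=1 g(1,1)=1
t=2: g(2,-2)=1 g(2,0)=2
t=3: g(3,-3)=1 g(3,-1)=3 g(3,1)=2
t=4: g(4,-4)=1 g(4,-2)=4 g(4,0)=5
t=5: g(5,-5)=1 g(5,-3)=5 g(5,-1)=9 g(5,1)=5
t=6: g(6,-6)=1 g(6,-4)=6 g(6,-2)=14 g(6,0)=14
t=7: g(7,-7)=1 g(7,-5)=7 g(7,-3)=20 g(7,-1)=28 g(7,1)=14
t=8: g(8,-8)=1 g(8,-6)=8 g(8,-4)=27 g(8,-2)=48 g(8,0)=42
t=9: g(9,-9)=1 g(9,-7)=9 g(9,-5)=35 g(9,-3)=75 g(9,-1)=90 g(9,1)=42
t=10: g(10,-10)=1 g(10,-8)=10 g(10,-6)=44 g(10,-4)=110 g(10,-2)=165 g(10,0)=132
t=11: g(11,-11)=1 g(11,-9)=11 g(11,-7)=54 g(11,-5)=154 g(11,-3)=275 g(11,-1)=297 g(11,1)=132
t=12: g(12,-12)=1 g(12,-10)=12 g(12,-8)=65 g(12,-6)=208 g(12,-4)=429 g(12,-2)=572 g(12,0)=429
t=13: g(13,-13)=1 g(13,-11)=13 g(13,-9)=77 g(13,-7)=273 g(13,-5)=637 g(13,-3)=1001 g(13,-1)=1001 g(13,1)=429
t=14: g(14,-14)=1 g(14,-12)=14 g(14,-10)=90 g(14,-8)=350 g(14,-6)=910 g(14,-4)=1638 g(14,-2)=2002 g(14,0)=1430
t=15: g(15,-15)=1 g(15,-13)=15 g(15,-11)=104 g(15,-9)=440 g(15,-7)=1260 g(15,-5)=2548 g(15,-3)=3640 g(15,-1)=3432 g(15,1)=1430
t=16: g(16,-16)=1 g(16,-14)=16 g(16,-12)=119 g(16,-10)=544 g(16,-8)=1700 g(16,-6)=3808 g(16,-4)=6188 g(16,-2)=7072 g(16,0)=4862
t=17: g(17,-17)=1 g(17,-15)=17 g(17,-13)=135 g(17,-11)=663 g(17,-9)=2244 g(17,-7)=5508 g(17,-5)=9996 g(17,-3)=13260 g(17,-1)=11934 g(17,1)=4862
t=18: g(18,-18)=1 g(18,-16)=18 g(18,-14)=152 g(18,-12)=798 g(18,-10)=2907 g(18,-8)=7752 g(18,-6)=15504 g(18,-4)=23256 g(18,-2)=25194 g(18,0)=16796
t=19: g(19,-19)=1 g(19,-17)=19 g(19,-15)=170 g(19,-13)=950 g(19,-11)=3705 g(19,-9)=10659 g(19,-7)=23256 g(19,-5)=38760 g(19,-3)=48450 g(19,-1)=41990 g(19,1)=16796
t=20: g(20,-20)=1 g(20,-18)=20 g(20,-16)=189 g(20,-14)=1120 g(20,-12)=4655 g(20,-10)=14364 g(20,-8)=33915 g(20,-6)=62016 g(20,-4)=87210 g(20,-2)=90440 g(20,0)=58786
t=21: g(21,-21)=1 g(21,-19)=21 g(21,-17)=209 g(21,-15)=1309 g(21,-13)=5775 g(21,-11)=19019 g(21,-9)=48279 g(21,-7)=95931 g(21,-5)=149226 g(21,-3)=177650 g(21,-1)=149226 g(21,1)=58786
Paths never hitting 2: Σ_s g(21,s) = 705432
Paths hitting 2: 2^21 - 705432 = 1391720
P = 1391720/2097152 = 173965/262144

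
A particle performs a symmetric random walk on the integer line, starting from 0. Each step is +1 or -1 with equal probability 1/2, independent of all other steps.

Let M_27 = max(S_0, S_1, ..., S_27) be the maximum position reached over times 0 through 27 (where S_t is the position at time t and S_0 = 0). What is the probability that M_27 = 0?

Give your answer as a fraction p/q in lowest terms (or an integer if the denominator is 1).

Answer: 5014575/33554432

Derivation:
Let M_27 = max(S_0,...,S_27). Use the reflection principle: for j ≥ 1, #{paths with M_27 ≥ j} = #{S_27 ≥ j} + #{S_27 ≥ j+1}.
P(M_27 ≥ 0) = 1 since S_0 = 0, so #{M_27 ≥ 0} = 134217728.
#{M_27 ≥ 1} = #{S_27 ≥ 1} + #{S_27 ≥ 2} = 67108864 + 47050564 = 114159428.
#{M_27 = 0} = 134217728 - 114159428 = 20058300.
P(M_27 = 0) = 20058300/134217728 = 5014575/33554432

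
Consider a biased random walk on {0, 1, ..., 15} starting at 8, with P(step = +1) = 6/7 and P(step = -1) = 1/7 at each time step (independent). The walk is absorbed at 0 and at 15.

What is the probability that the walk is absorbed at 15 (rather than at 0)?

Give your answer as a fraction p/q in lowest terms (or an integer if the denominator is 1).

Answer: 94036940928/94036996915

Derivation:
Biased walk: p = 6/7, q = 1/7, r = q/p = 1/6
Gambler's ruin: P(hit 15 before 0 | start at 8) = (1 - r^a)/(1 - r^N)
r^8 = 1/1679616; r^15 = 1/470184984576
P = (1 - 1/1679616) / (1 - 1/470184984576) = 1679615/1679616 / 470184984575/470184984576 = 94036940928/94036996915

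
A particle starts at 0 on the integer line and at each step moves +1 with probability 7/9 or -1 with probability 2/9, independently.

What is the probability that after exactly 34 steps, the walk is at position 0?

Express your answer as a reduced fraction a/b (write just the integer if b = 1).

To be at 0 after 34 steps: need exactly 17 steps of +1 and 17 of -1.
Number of such sequences: C(34,17) = 2333606220
Each has probability (7/9)^17 · (2/9)^17 = 30491346729331195904/278128389443693511257285776231761
P = 2333606220 · 30491346729331195904/278128389443693511257285776231761 = 2635362829027553155615293440/10301051460877537453973547267843

Answer: 2635362829027553155615293440/10301051460877537453973547267843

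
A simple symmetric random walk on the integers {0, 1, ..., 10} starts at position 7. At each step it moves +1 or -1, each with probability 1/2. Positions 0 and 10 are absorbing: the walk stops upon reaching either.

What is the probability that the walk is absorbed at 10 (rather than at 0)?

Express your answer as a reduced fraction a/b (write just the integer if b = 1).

Answer: 7/10

Derivation:
Symmetric walk (p = 1/2): the harmonic-function argument gives P(hit 10 before 0 | start at 7) = a/N.
P = 7/10 = 7/10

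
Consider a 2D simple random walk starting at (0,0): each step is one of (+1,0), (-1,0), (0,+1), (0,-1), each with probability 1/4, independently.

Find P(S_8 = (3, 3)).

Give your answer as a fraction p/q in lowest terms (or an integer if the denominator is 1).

Let h be the number of horizontal steps (so 8-h are vertical). To end at (3,3) need (h+3)/2 right-steps and ((8-h)+3)/2 up-steps.
Sum over h with 3 ≤ h ≤ 5, h ≡ 1 (mod 2), 8-h ≡ 1 (mod 2):
h=3: C(8,3)·C(3,3)·C(5,4) = 56·1·5 = 280
h=5: C(8,5)·C(5,4)·C(3,3) = 56·5·1 = 280
Total favorable: 560
Total paths: 4^8 = 65536
P = 560/65536 = 35/4096

Answer: 35/4096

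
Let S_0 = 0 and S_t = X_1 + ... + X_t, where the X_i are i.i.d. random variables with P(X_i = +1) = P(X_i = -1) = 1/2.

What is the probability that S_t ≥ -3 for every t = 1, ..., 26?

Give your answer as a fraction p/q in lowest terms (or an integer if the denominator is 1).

Let f(t,s) = #length-t paths at position s with S_1..S_t all ≥ -3.
f(t,s) = f(t-1,s-1) + f(t-1,s+1) for s ≥ -3; f(t,s) = 0 for s < -3.
t=0: f(0,0)=1
t=1: f(1,-1)=1 f(1,1)=1
t=2: f(2,-2)=1 f(2,0)=2 f(2,2)=1
t=3: f(3,-3)=1 f(3,-1)=3 f(3,1)=3 f(3,3)=1
t=4: f(4,-2)=4 f(4,0)=6 f(4,2)=4 f(4,4)=1
t=5: f(5,-3)=4 f(5,-1)=10 f(5,1)=10 f(5,3)=5 f(5,5)=1
t=6: f(6,-2)=14 f(6,0)=20 f(6,2)=15 f(6,4)=6 f(6,6)=1
t=7: f(7,-3)=14 f(7,-1)=34 f(7,1)=35 f(7,3)=21 f(7,5)=7 f(7,7)=1
t=8: f(8,-2)=48 f(8,0)=69 f(8,2)=56 f(8,4)=28 f(8,6)=8 f(8,8)=1
t=9: f(9,-3)=48 f(9,-1)=117 f(9,1)=125 f(9,3)=84 f(9,5)=36 f(9,7)=9 f(9,9)=1
t=10: f(10,-2)=165 f(10,0)=242 f(10,2)=209 f(10,4)=120 f(10,6)=45 f(10,8)=10 f(10,10)=1
t=11: f(11,-3)=165 f(11,-1)=407 f(11,1)=451 f(11,3)=329 f(11,5)=165 f(11,7)=55 f(11,9)=11 f(11,11)=1
t=12: f(12,-2)=572 f(12,0)=858 f(12,2)=780 f(12,4)=494 f(12,6)=220 f(12,8)=66 f(12,10)=12 f(12,12)=1
t=13: f(13,-3)=572 f(13,-1)=1430 f(13,1)=1638 f(13,3)=1274 f(13,5)=714 f(13,7)=286 f(13,9)=78 f(13,11)=13 f(13,13)=1
t=14: f(14,-2)=2002 f(14,0)=3068 f(14,2)=2912 f(14,4)=1988 f(14,6)=1000 f(14,8)=364 f(14,10)=91 f(14,12)=14 f(14,14)=1
t=15: f(15,-3)=2002 f(15,-1)=5070 f(15,1)=5980 f(15,3)=4900 f(15,5)=2988 f(15,7)=1364 f(15,9)=455 f(15,11)=105 f(15,13)=15 f(15,15)=1
t=16: f(16,-2)=7072 f(16,0)=11050 f(16,2)=10880 f(16,4)=7888 f(16,6)=4352 f(16,8)=1819 f(16,10)=560 f(16,12)=120 f(16,14)=16 f(16,16)=1
t=17: f(17,-3)=7072 f(17,-1)=18122 f(17,1)=21930 f(17,3)=18768 f(17,5)=12240 f(17,7)=6171 f(17,9)=2379 f(17,11)=680 f(17,13)=136 f(17,15)=17 f(17,17)=1
t=18: f(18,-2)=25194 f(18,0)=40052 f(18,2)=40698 f(18,4)=31008 f(18,6)=18411 f(18,8)=8550 f(18,10)=3059 f(18,12)=816 f(18,14)=153 f(18,16)=18 f(18,18)=1
t=19: f(19,-3)=25194 f(19,-1)=65246 f(19,1)=80750 f(19,3)=71706 f(19,5)=49419 f(19,7)=26961 f(19,9)=11609 f(19,11)=3875 f(19,13)=969 f(19,15)=171 f(19,17)=19 f(19,19)=1
t=20: f(20,-2)=90440 f(20,0)=145996 f(20,2)=152456 f(20,4)=121125 f(20,6)=76380 f(20,8)=38570 f(20,10)=15484 f(20,12)=4844 f(20,14)=1140 f(20,16)=190 f(20,18)=20 f(20,20)=1
t=21: f(21,-3)=90440 f(21,-1)=236436 f(21,1)=298452 f(21,3)=273581 f(21,5)=197505 f(21,7)=114950 f(21,9)=54054 f(21,11)=20328 f(21,13)=5984 f(21,15)=1330 f(21,17)=210 f(21,19)=21 f(21,21)=1
t=22: f(22,-2)=326876 f(22,0)=534888 f(22,2)=572033 f(22,4)=471086 f(22,6)=312455 f(22,8)=169004 f(22,10)=74382 f(22,12)=26312 f(22,14)=7314 f(22,16)=1540 f(22,18)=231 f(22,20)=22 f(22,22)=1
t=23: f(23,-3)=326876 f(23,-1)=861764 f(23,1)=1106921 f(23,3)=1043119 f(23,5)=783541 f(23,7)=481459 f(23,9)=243386 f(23,11)=100694 f(23,13)=33626 f(23,15)=8854 f(23,17)=1771 f(23,19)=253 f(23,21)=23 f(23,23)=1
t=24: f(24,-2)=1188640 f(24,0)=1968685 f(24,2)=2150040 f(24,4)=1826660 f(24,6)=1265000 f(24,8)=724845 f(24,10)=344080 f(24,12)=134320 f(24,14)=42480 f(24,16)=10625 f(24,18)=2024 f(24,20)=276 f(24,22)=24 f(24,24)=1
t=25: f(25,-3)=1188640 f(25,-1)=3157325 f(25,1)=4118725 f(25,3)=3976700 f(25,5)=3091660 f(25,7)=1989845 f(25,9)=1068925 f(25,11)=478400 f(25,13)=176800 f(25,15)=53105 f(25,17)=12649 f(25,19)=2300 f(25,21)=300 f(25,23)=25 f(25,25)=1
t=26: f(26,-2)=4345965 f(26,0)=7276050 f(26,2)=8095425 f(26,4)=7068360 f(26,6)=5081505 f(26,8)=3058770 f(26,10)=1547325 f(26,12)=655200 f(26,14)=229905 f(26,16)=65754 f(26,18)=14949 f(26,20)=2600 f(26,22)=325 f(26,24)=26 f(26,26)=1
Σ_s f(26,s) = 37442160
P = 37442160/67108864 = 2340135/4194304

Answer: 2340135/4194304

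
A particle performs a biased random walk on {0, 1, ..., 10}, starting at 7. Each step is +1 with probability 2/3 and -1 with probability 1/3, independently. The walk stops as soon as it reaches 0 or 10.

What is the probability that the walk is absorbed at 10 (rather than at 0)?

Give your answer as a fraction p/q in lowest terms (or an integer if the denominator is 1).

Answer: 1016/1023

Derivation:
Biased walk: p = 2/3, q = 1/3, r = q/p = 1/2
Gambler's ruin: P(hit 10 before 0 | start at 7) = (1 - r^a)/(1 - r^N)
r^7 = 1/128; r^10 = 1/1024
P = (1 - 1/128) / (1 - 1/1024) = 127/128 / 1023/1024 = 1016/1023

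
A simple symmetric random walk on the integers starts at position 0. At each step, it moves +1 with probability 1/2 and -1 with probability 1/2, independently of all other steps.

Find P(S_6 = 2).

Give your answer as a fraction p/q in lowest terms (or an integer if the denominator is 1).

Answer: 15/64

Derivation:
To reach position 2 after 6 steps: need 4 steps of +1 and 2 of -1.
Favorable paths: C(6,4) = 15
Total paths: 2^6 = 64
P = 15/64 = 15/64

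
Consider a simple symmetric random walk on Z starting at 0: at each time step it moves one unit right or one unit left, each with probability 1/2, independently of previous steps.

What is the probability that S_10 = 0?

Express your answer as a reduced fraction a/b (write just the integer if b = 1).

Answer: 63/256

Derivation:
To return to 0 after 10 steps: need exactly 5 steps of +1 and 5 of -1.
Favorable paths: C(10,5) = 252
Total paths: 2^10 = 1024
P = 252/1024 = 63/256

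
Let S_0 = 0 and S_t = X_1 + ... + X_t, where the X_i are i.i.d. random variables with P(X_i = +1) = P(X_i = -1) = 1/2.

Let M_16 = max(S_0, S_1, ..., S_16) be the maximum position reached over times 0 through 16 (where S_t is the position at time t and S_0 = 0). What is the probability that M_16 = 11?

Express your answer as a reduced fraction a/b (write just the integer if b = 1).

Answer: 15/8192

Derivation:
Let M_16 = max(S_0,...,S_16). Use the reflection principle: for j ≥ 1, #{paths with M_16 ≥ j} = #{S_16 ≥ j} + #{S_16 ≥ j+1}.
By reflection, #{M_16 ≥ 11} = #{S_16 ≥ 11} + #{S_16 ≥ 12} = 137 + 137 = 274.
#{M_16 ≥ 12} = #{S_16 ≥ 12} + #{S_16 ≥ 13} = 137 + 17 = 154.
#{M_16 = 11} = 274 - 154 = 120.
P(M_16 = 11) = 120/65536 = 15/8192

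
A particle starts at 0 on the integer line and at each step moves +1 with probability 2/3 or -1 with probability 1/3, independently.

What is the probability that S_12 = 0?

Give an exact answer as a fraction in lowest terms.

To be at 0 after 12 steps: need exactly 6 steps of +1 and 6 of -1.
Number of such sequences: C(12,6) = 924
Each has probability (2/3)^6 · (1/3)^6 = 64/531441
P = 924 · 64/531441 = 19712/177147

Answer: 19712/177147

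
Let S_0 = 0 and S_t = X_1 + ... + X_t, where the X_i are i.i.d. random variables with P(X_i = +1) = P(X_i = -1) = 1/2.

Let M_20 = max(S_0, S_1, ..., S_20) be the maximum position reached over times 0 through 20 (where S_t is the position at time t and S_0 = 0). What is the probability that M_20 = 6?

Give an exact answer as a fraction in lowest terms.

Let M_20 = max(S_0,...,S_20). Use the reflection principle: for j ≥ 1, #{paths with M_20 ≥ j} = #{S_20 ≥ j} + #{S_20 ≥ j+1}.
By reflection, #{M_20 ≥ 6} = #{S_20 ≥ 6} + #{S_20 ≥ 7} = 137980 + 60460 = 198440.
#{M_20 ≥ 7} = #{S_20 ≥ 7} + #{S_20 ≥ 8} = 60460 + 60460 = 120920.
#{M_20 = 6} = 198440 - 120920 = 77520.
P(M_20 = 6) = 77520/1048576 = 4845/65536

Answer: 4845/65536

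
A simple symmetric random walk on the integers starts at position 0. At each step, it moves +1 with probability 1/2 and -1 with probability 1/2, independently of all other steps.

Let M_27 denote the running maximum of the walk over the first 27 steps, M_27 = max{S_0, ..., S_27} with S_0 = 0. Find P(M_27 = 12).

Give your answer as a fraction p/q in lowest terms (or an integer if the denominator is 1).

Answer: 444015/67108864

Derivation:
Let M_27 = max(S_0,...,S_27). Use the reflection principle: for j ≥ 1, #{paths with M_27 ≥ j} = #{S_27 ≥ j} + #{S_27 ≥ j+1}.
By reflection, #{M_27 ≥ 12} = #{S_27 ≥ 12} + #{S_27 ≥ 13} = 1285624 + 1285624 = 2571248.
#{M_27 ≥ 13} = #{S_27 ≥ 13} + #{S_27 ≥ 14} = 1285624 + 397594 = 1683218.
#{M_27 = 12} = 2571248 - 1683218 = 888030.
P(M_27 = 12) = 888030/134217728 = 444015/67108864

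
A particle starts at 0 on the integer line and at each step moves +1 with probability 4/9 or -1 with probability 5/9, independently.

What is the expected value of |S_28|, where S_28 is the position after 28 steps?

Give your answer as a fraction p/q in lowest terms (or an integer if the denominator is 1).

Answer: 2558618178029232576715950268/523347633027360537213511521

Derivation:
S_28 takes values m ≡ 0 (mod 2) with |m| ≤ 28; P(S_28=m) = C(28,(28+m)/2) · (4/9)^((28+m)/2) · (5/9)^((28-m)/2).
Distribution: P(S=-28)=37252902984619140625/523347633027360537213511521, P(S=-26)=834465026855468750000/523347633027360537213511521, P(S=-24)=333786010742187500000/19383245667680019896796723, P(S=-22)=6942749023437500000000/58149737003040059690390169, P(S=-20)=34713745117187500000000/58149737003040059690390169, P(S=-18)=44433593750000000000000/19383245667680019896796723, P(S=-16)=408789062500000000000000/58149737003040059690390169, P(S=-14)=1027812500000000000000000/58149737003040059690390169, P(S=-12)=719468750000000000000000/19383245667680019896796723, P(S=-10)=11511500000000000000000000/174449211009120179071170507, P(S=-8)=17497480000000000000000000/174449211009120179071170507, P(S=-6)=2545088000000000000000000/19383245667680019896796723, P(S=-4)=8653299200000000000000000/58149737003040059690390169, P(S=-2)=8520171520000000000000000/58149737003040059690390169, P(S=0)=2434334720000000000000000/19383245667680019896796723, P(S=2)=5452909772800000000000000/58149737003040059690390169, P(S=4)=3544391352320000000000000/58149737003040059690390169, P(S=6)=667179548672000000000000/19383245667680019896796723, P(S=8)=2935590014156800000000000/174449211009120179071170507, P(S=10)=1236037900697600000000000/174449211009120179071170507, P(S=12)=49441516027904000000000/19383245667680019896796723, P(S=14)=45203671796940800000000/58149737003040059690390169, P(S=16)=11506389184675840000000/58149737003040059690390169, P(S=18)=800444465020928000000/19383245667680019896796723, P(S=20)=400222232510464000000/58149737003040059690390169, P(S=22)=51228445761339392000/58149737003040059690390169, P(S=24)=1576259869579673600/19383245667680019896796723, P(S=26)=2522015791327477760/523347633027360537213511521, P(S=28)=72057594037927936/523347633027360537213511521
E[|S_28|] = Σ_m |m|·P(S_28=m) = 2558618178029232576715950268/523347633027360537213511521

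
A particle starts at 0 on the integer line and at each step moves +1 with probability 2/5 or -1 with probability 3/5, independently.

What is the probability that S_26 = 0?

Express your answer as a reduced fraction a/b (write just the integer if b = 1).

Answer: 5433562167312384/59604644775390625

Derivation:
To be at 0 after 26 steps: need exactly 13 steps of +1 and 13 of -1.
Number of such sequences: C(26,13) = 10400600
Each has probability (2/5)^13 · (3/5)^13 = 13060694016/1490116119384765625
P = 10400600 · 13060694016/1490116119384765625 = 5433562167312384/59604644775390625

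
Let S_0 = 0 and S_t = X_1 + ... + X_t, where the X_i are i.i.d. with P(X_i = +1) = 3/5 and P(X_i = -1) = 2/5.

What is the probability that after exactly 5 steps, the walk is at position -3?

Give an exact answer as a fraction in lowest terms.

Answer: 48/625

Derivation:
To reach position -3 after 5 steps: need 1 step of +1 and 4 steps of -1.
Number of such sequences: C(5,1) = 5
Each has probability (3/5)^1 · (2/5)^4 = 48/3125
P = 5 · 48/3125 = 48/625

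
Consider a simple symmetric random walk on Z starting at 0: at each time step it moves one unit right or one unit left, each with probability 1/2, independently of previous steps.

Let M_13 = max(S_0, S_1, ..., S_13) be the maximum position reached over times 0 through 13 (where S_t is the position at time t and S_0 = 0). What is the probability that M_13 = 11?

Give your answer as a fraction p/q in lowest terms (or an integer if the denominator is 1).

Let M_13 = max(S_0,...,S_13). Use the reflection principle: for j ≥ 1, #{paths with M_13 ≥ j} = #{S_13 ≥ j} + #{S_13 ≥ j+1}.
By reflection, #{M_13 ≥ 11} = #{S_13 ≥ 11} + #{S_13 ≥ 12} = 14 + 1 = 15.
#{M_13 ≥ 12} = #{S_13 ≥ 12} + #{S_13 ≥ 13} = 1 + 1 = 2.
#{M_13 = 11} = 15 - 2 = 13.
P(M_13 = 11) = 13/8192 = 13/8192

Answer: 13/8192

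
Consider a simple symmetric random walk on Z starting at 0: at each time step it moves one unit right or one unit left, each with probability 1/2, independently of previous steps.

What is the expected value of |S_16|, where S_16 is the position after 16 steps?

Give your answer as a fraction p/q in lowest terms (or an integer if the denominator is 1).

Answer: 6435/2048

Derivation:
S_16 takes values m ≡ 0 (mod 2) with |m| ≤ 16; P(S_16=m) = C(16,(16+m)/2)/2^16.
Total paths: 2^16 = 65536
Distribution: P(S=-16)=1/65536, P(S=-14)=16/65536, P(S=-12)=120/65536, P(S=-10)=560/65536, P(S=-8)=1820/65536, P(S=-6)=4368/65536, P(S=-4)=8008/65536, P(S=-2)=11440/65536, P(S=0)=12870/65536, P(S=2)=11440/65536, P(S=4)=8008/65536, P(S=6)=4368/65536, P(S=8)=1820/65536, P(S=10)=560/65536, P(S=12)=120/65536, P(S=14)=16/65536, P(S=16)=1/65536
E[|S_16|] = Σ_m |m|·P(S_16=m) = 205920/65536 = 6435/2048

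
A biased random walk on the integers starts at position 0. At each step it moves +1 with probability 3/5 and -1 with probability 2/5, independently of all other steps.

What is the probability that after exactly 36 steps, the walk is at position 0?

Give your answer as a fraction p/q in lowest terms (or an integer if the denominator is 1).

Answer: 36866813913120497467392/582076609134674072265625

Derivation:
To be at 0 after 36 steps: need exactly 18 steps of +1 and 18 of -1.
Number of such sequences: C(36,18) = 9075135300
Each has probability (3/5)^18 · (2/5)^18 = 101559956668416/14551915228366851806640625
P = 9075135300 · 101559956668416/14551915228366851806640625 = 36866813913120497467392/582076609134674072265625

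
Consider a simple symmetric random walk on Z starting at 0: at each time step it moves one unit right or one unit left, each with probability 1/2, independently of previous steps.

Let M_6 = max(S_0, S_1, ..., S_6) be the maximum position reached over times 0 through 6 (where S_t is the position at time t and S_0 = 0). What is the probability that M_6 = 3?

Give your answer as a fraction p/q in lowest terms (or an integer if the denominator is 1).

Answer: 3/32

Derivation:
Let M_6 = max(S_0,...,S_6). Use the reflection principle: for j ≥ 1, #{paths with M_6 ≥ j} = #{S_6 ≥ j} + #{S_6 ≥ j+1}.
By reflection, #{M_6 ≥ 3} = #{S_6 ≥ 3} + #{S_6 ≥ 4} = 7 + 7 = 14.
#{M_6 ≥ 4} = #{S_6 ≥ 4} + #{S_6 ≥ 5} = 7 + 1 = 8.
#{M_6 = 3} = 14 - 8 = 6.
P(M_6 = 3) = 6/64 = 3/32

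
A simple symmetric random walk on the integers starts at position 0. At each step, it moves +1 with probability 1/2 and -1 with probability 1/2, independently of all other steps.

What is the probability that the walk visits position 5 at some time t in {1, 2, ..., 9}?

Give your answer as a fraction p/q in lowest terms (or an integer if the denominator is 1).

Answer: 7/64

Derivation:
Count via complement. Let g(t,s) = #length-t paths at position s with S_1..S_t all ≠ 5.
g(t,s) = g(t-1,s-1) + g(t-1,s+1) for s ≠ 5; g(t,5) = 0.
t=0: g(0,0)=1
t=1: g(1,-1)=1 g(1,1)=1
t=2: g(2,-2)=1 g(2,0)=2 g(2,2)=1
t=3: g(3,-3)=1 g(3,-1)=3 g(3,1)=3 g(3,3)=1
t=4: g(4,-4)=1 g(4,-2)=4 g(4,0)=6 g(4,2)=4 g(4,4)=1
t=5: g(5,-5)=1 g(5,-3)=5 g(5,-1)=10 g(5,1)=10 g(5,3)=5
t=6: g(6,-6)=1 g(6,-4)=6 g(6,-2)=15 g(6,0)=20 g(6,2)=15 g(6,4)=5
t=7: g(7,-7)=1 g(7,-5)=7 g(7,-3)=21 g(7,-1)=35 g(7,1)=35 g(7,3)=20
t=8: g(8,-8)=1 g(8,-6)=8 g(8,-4)=28 g(8,-2)=56 g(8,0)=70 g(8,2)=55 g(8,4)=20
t=9: g(9,-9)=1 g(9,-7)=9 g(9,-5)=36 g(9,-3)=84 g(9,-1)=126 g(9,1)=125 g(9,3)=75
Paths never hitting 5: Σ_s g(9,s) = 456
Paths hitting 5: 2^9 - 456 = 56
P = 56/512 = 7/64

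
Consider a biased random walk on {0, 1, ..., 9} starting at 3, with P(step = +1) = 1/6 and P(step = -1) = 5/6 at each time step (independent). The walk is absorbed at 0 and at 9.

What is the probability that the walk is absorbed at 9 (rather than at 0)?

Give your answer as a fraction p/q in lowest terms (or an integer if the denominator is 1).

Biased walk: p = 1/6, q = 5/6, r = q/p = 5
Gambler's ruin: P(hit 9 before 0 | start at 3) = (1 - r^a)/(1 - r^N)
r^3 = 125; r^9 = 1953125
P = (1 - 125) / (1 - 1953125) = -124 / -1953124 = 1/15751

Answer: 1/15751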